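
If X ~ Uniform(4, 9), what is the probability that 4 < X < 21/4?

P(4 < X < 21/4) = ∫_{4}^{21/4} f(x) dx
where f(x) = \frac{1}{5}
= \frac{1}{4}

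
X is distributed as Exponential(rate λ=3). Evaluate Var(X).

For X ~ Exponential(rate λ=3):
Var(X) = \frac{1}{9}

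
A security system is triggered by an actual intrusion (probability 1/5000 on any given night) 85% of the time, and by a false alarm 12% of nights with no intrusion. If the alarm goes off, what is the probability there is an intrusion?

Let D = the rare event, + = positive/flagged.
P(D) = 1/5000
P(+|D) = 85/100 = 17/20
P(+|D') = 12/100 = 3/25
P(+) = P(+|D)P(D) + P(+|D')P(D')
     = \frac{17}{20} × \frac{1}{5000} + \frac{3}{25} × \frac{4999}{5000}
     = \frac{60073}{500000}
P(D|+) = P(+|D)P(D)/P(+) = \frac{85}{60073}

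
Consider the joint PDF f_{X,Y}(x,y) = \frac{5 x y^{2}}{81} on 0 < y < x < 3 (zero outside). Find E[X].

f_X(x) = ∫_0^x \frac{5 x y^{2}}{81} dy = \frac{5 x^{4}}{243}
E[X] = ∫_0^3 x × (\frac{5 x^{4}}{243}) dx = \frac{5}{2}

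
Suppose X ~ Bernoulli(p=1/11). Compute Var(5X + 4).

For X ~ Bernoulli(p=1/11):
Var(X) = \frac{10}{121}
Var(5X + 4) = (5)² × Var(X) = 25 × \frac{10}{121} = \frac{250}{121}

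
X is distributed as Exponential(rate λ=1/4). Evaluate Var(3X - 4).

For X ~ Exponential(rate λ=1/4):
Var(X) = 16
Var(3X - 4) = (3)² × Var(X) = 9 × 16 = 144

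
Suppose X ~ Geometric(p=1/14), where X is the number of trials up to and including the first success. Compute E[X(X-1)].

E[X(X-1)] = E[X² - X] = E[X²] - E[X]
E[X] = 14
E[X²] = Var(X) + (E[X])² = 182 + (14)² = 378
E[X(X-1)] = 378 - 14 = 364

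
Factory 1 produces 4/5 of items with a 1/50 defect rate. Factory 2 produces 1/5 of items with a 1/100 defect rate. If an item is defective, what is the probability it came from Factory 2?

Using Bayes' theorem:
P(F1) = 4/5, P(D|F1) = 1/50
P(F2) = 1/5, P(D|F2) = 1/100
P(D) = P(D|F1)P(F1) + P(D|F2)P(F2)
     = \frac{9}{500}
P(F2|D) = P(D|F2)P(F2) / P(D)
= \frac{1}{9}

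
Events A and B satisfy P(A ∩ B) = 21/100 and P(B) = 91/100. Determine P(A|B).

P(A|B) = P(A ∩ B) / P(B)
= (21/100) / (91/100)
= 3/13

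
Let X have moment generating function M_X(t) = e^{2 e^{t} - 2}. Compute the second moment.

To find E[X^2], compute M^(2)(0):
M^(1)(t) = 2 e^{t} e^{2 e^{t} - 2}
M^(2)(t) = 4 e^{2 t} e^{2 e^{t} - 2} + 2 e^{t} e^{2 e^{t} - 2}
M^(2)(0) = 6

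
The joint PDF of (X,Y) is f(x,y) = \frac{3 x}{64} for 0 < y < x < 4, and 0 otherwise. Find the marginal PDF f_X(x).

f_X(x) = ∫_0^x \frac{3 x}{64} dy = \frac{3 x^{2}}{64}
for 0 < x < 4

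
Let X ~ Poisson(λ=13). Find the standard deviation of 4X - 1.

For X ~ Poisson(λ=13):
Var(X) = 13
SD(X) = √(Var(X)) = √(13) = \sqrt{13}
SD(4X - 1) = |4| × SD(X) = 4 × \sqrt{13} = 4 \sqrt{13}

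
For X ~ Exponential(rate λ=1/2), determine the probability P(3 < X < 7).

P(3 < X < 7) = ∫_{3}^{7} f(x) dx
where f(x) = \frac{e^{- \frac{x}{2}}}{2}
= - \frac{1 - e^{2}}{e^{\frac{7}{2}}}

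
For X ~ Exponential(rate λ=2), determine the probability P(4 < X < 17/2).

P(4 < X < 17/2) = ∫_{4}^{17/2} f(x) dx
where f(x) = 2 e^{- 2 x}
= - \frac{1 - e^{9}}{e^{17}}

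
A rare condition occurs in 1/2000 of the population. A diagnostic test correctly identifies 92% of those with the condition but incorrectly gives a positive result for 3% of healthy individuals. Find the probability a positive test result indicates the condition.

Let D = the rare event, + = positive/flagged.
P(D) = 1/2000
P(+|D) = 92/100 = 23/25
P(+|D') = 3/100
P(+) = P(+|D)P(D) + P(+|D')P(D')
     = \frac{23}{25} × \frac{1}{2000} + \frac{3}{100} × \frac{1999}{2000}
     = \frac{6089}{200000}
P(D|+) = P(+|D)P(D)/P(+) = \frac{92}{6089}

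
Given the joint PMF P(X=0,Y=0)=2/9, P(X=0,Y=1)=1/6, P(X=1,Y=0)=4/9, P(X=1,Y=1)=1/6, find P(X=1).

P(X=1) = P(X=1,Y=0) + P(X=1,Y=1)
= 4/9 + 1/6
= 11/18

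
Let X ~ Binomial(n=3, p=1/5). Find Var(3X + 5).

For X ~ Binomial(n=3, p=1/5):
Var(X) = \frac{12}{25}
Var(3X + 5) = (3)² × Var(X) = 9 × \frac{12}{25} = \frac{108}{25}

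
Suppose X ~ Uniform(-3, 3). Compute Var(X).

For X ~ Uniform(-3, 3):
Var(X) = 3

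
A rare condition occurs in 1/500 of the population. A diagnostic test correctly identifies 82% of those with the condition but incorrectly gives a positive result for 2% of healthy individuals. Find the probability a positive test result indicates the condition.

Let D = the rare event, + = positive/flagged.
P(D) = 1/500
P(+|D) = 82/100 = 41/50
P(+|D') = 2/100 = 1/50
P(+) = P(+|D)P(D) + P(+|D')P(D')
     = \frac{41}{50} × \frac{1}{500} + \frac{1}{50} × \frac{499}{500}
     = \frac{27}{1250}
P(D|+) = P(+|D)P(D)/P(+) = \frac{41}{540}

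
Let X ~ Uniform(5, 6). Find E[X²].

Using the identity E[X²] = Var(X) + (E[X])²:
E[X] = \frac{11}{2}
Var(X) = \frac{1}{12}
E[X²] = \frac{1}{12} + (\frac{11}{2})²
= \frac{91}{3}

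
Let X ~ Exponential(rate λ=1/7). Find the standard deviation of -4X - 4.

For X ~ Exponential(rate λ=1/7):
Var(X) = 49
SD(X) = √(Var(X)) = √(49) = 7
SD(-4X - 4) = |-4| × SD(X) = 4 × 7 = 28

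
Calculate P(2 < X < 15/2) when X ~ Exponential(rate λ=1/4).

P(2 < X < 15/2) = ∫_{2}^{15/2} f(x) dx
where f(x) = \frac{e^{- \frac{x}{4}}}{4}
= - \frac{1}{e^{\frac{15}{8}}} + e^{- \frac{1}{2}}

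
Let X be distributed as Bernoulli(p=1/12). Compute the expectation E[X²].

Using the identity E[X²] = Var(X) + (E[X])²:
E[X] = \frac{1}{12}
Var(X) = \frac{11}{144}
E[X²] = \frac{11}{144} + (\frac{1}{12})²
= \frac{1}{12}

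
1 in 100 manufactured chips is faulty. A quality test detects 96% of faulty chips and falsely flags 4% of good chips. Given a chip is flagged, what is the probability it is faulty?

Let D = the rare event, + = positive/flagged.
P(D) = 1/100
P(+|D) = 96/100 = 24/25
P(+|D') = 4/100 = 1/25
P(+) = P(+|D)P(D) + P(+|D')P(D')
     = \frac{24}{25} × \frac{1}{100} + \frac{1}{25} × \frac{99}{100}
     = \frac{123}{2500}
P(D|+) = P(+|D)P(D)/P(+) = \frac{8}{41}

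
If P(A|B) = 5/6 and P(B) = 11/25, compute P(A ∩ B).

By definition, P(A|B) = P(A ∩ B) / P(B)
So P(A ∩ B) = P(A|B) × P(B)
= 5/6 × 11/25
= 11/30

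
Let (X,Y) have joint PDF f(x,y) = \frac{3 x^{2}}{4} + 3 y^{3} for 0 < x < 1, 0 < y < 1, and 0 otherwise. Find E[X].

E[X] = ∫_0^1 ∫_0^1 x × f(x,y) dy dx
= ∫_0^1 ∫_0^1 x × (\frac{3 x^{2}}{4} + 3 y^{3}) dy dx
= \frac{9}{16}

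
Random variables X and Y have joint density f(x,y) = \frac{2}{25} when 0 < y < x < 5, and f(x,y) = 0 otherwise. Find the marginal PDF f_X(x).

f_X(x) = ∫_0^x \frac{2}{25} dy = \frac{2 x}{25}
for 0 < x < 5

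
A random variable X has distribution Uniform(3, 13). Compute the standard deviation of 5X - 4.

For X ~ Uniform(3, 13):
Var(X) = \frac{25}{3}
SD(X) = √(Var(X)) = √(\frac{25}{3}) = \frac{5 \sqrt{3}}{3}
SD(5X - 4) = |5| × SD(X) = 5 × \frac{5 \sqrt{3}}{3} = \frac{25 \sqrt{3}}{3}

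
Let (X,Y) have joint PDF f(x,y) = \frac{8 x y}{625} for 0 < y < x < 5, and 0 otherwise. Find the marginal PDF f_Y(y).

f_Y(y) = ∫_y^5 \frac{8 x y}{625} dx = \frac{4 y \left(25 - y^{2}\right)}{625}
for 0 < y < 5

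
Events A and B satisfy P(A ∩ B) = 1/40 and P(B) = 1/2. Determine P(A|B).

P(A|B) = P(A ∩ B) / P(B)
= (1/40) / (1/2)
= 1/20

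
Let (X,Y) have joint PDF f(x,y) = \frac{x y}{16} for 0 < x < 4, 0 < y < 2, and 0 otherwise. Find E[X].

f_X(x) = ∫_0^2 \frac{x y}{16} dy = \frac{x}{8}
E[X] = ∫_0^4 x × (\frac{x}{8}) dx = \frac{8}{3}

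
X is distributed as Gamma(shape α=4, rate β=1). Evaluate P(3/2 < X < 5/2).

P(3/2 < X < 5/2) = ∫_{3/2}^{5/2} f(x) dx
where f(x) = \frac{x^{3} e^{- x}}{6}
= \frac{-443 + 201 e}{48 e^{\frac{5}{2}}}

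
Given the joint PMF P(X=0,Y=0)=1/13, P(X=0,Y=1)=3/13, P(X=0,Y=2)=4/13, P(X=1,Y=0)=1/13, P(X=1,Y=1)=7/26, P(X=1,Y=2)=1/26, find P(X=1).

P(X=1) = P(X=1,Y=0) + P(X=1,Y=1) + P(X=1,Y=2)
= 1/13 + 7/26 + 1/26
= 5/13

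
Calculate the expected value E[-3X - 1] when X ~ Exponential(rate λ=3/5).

For X ~ Exponential(rate λ=3/5):
E[X] = \frac{5}{3}
E[-3X - 1] = -3 × E[X] - 1 = -6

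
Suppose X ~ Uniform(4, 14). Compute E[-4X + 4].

For X ~ Uniform(4, 14):
E[X] = 9
E[-4X + 4] = -4 × E[X] + 4 = -32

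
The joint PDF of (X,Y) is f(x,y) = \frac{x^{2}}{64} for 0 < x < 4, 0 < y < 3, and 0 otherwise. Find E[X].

f_X(x) = ∫_0^3 \frac{x^{2}}{64} dy = \frac{3 x^{2}}{64}
E[X] = ∫_0^4 x × (\frac{3 x^{2}}{64}) dx = 3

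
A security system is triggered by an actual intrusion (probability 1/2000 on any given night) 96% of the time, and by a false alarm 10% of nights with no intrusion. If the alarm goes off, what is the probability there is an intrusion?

Let D = the rare event, + = positive/flagged.
P(D) = 1/2000
P(+|D) = 96/100 = 24/25
P(+|D') = 10/100 = 1/10
P(+) = P(+|D)P(D) + P(+|D')P(D')
     = \frac{24}{25} × \frac{1}{2000} + \frac{1}{10} × \frac{1999}{2000}
     = \frac{10043}{100000}
P(D|+) = P(+|D)P(D)/P(+) = \frac{48}{10043}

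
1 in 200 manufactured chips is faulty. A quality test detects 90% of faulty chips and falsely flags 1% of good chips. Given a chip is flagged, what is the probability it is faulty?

Let D = the rare event, + = positive/flagged.
P(D) = 1/200
P(+|D) = 90/100 = 9/10
P(+|D') = 1/100
P(+) = P(+|D)P(D) + P(+|D')P(D')
     = \frac{9}{10} × \frac{1}{200} + \frac{1}{100} × \frac{199}{200}
     = \frac{289}{20000}
P(D|+) = P(+|D)P(D)/P(+) = \frac{90}{289}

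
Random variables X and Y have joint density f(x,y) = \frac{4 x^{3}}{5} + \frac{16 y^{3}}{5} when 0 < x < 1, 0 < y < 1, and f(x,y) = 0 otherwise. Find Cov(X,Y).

E[XY] = ∫∫ xy × f(x,y) dx dy = \frac{2}{5}
E[X] = \frac{14}{25}
E[Y] = \frac{37}{50}
Cov(X,Y) = E[XY] - E[X]E[Y] = - \frac{9}{625}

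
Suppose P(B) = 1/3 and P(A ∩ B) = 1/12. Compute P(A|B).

P(A|B) = P(A ∩ B) / P(B)
= (1/12) / (1/3)
= 1/4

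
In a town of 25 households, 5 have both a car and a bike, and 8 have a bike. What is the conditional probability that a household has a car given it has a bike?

P(A ∩ B) = 5/25 = 1/5
P(B) = 8/25
P(A|B) = P(A ∩ B) / P(B) = (1/5) / (8/25) = 5/8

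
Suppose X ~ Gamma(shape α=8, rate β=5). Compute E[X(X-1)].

E[X(X-1)] = E[X² - X] = E[X²] - E[X]
E[X] = \frac{8}{5}
E[X²] = Var(X) + (E[X])² = \frac{8}{25} + (\frac{8}{5})² = \frac{72}{25}
E[X(X-1)] = \frac{72}{25} - \frac{8}{5} = \frac{32}{25}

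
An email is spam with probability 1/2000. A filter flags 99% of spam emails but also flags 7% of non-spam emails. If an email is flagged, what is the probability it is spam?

Let D = the rare event, + = positive/flagged.
P(D) = 1/2000
P(+|D) = 99/100
P(+|D') = 7/100
P(+) = P(+|D)P(D) + P(+|D')P(D')
     = \frac{99}{100} × \frac{1}{2000} + \frac{7}{100} × \frac{1999}{2000}
     = \frac{3523}{50000}
P(D|+) = P(+|D)P(D)/P(+) = \frac{99}{14092}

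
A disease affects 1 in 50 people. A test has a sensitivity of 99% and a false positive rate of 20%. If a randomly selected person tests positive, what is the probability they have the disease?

Let D = the rare event, + = positive/flagged.
P(D) = 1/50
P(+|D) = 99/100
P(+|D') = 20/100 = 1/5
P(+) = P(+|D)P(D) + P(+|D')P(D')
     = \frac{99}{100} × \frac{1}{50} + \frac{1}{5} × \frac{49}{50}
     = \frac{1079}{5000}
P(D|+) = P(+|D)P(D)/P(+) = \frac{99}{1079}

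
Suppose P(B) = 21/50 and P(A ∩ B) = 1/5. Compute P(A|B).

P(A|B) = P(A ∩ B) / P(B)
= (1/5) / (21/50)
= 10/21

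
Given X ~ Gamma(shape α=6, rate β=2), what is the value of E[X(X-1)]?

E[X(X-1)] = E[X² - X] = E[X²] - E[X]
E[X] = 3
E[X²] = Var(X) + (E[X])² = \frac{3}{2} + (3)² = \frac{21}{2}
E[X(X-1)] = \frac{21}{2} - 3 = \frac{15}{2}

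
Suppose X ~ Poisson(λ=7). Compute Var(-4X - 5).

For X ~ Poisson(λ=7):
Var(X) = 7
Var(-4X - 5) = (-4)² × Var(X) = 16 × 7 = 112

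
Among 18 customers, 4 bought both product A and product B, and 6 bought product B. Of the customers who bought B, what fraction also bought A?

P(A ∩ B) = 4/18 = 2/9
P(B) = 6/18 = 1/3
P(A|B) = P(A ∩ B) / P(B) = (2/9) / (1/3) = 2/3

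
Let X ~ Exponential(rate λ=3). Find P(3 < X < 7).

P(3 < X < 7) = ∫_{3}^{7} f(x) dx
where f(x) = 3 e^{- 3 x}
= - \frac{1 - e^{12}}{e^{21}}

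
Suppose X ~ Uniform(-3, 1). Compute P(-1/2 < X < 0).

P(-1/2 < X < 0) = ∫_{-1/2}^{0} f(x) dx
where f(x) = \frac{1}{4}
= \frac{1}{8}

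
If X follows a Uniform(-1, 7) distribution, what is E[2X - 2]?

For X ~ Uniform(-1, 7):
E[X] = 3
E[2X - 2] = 2 × E[X] - 2 = 4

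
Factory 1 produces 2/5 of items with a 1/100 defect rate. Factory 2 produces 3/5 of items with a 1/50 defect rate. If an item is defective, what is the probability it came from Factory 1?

Using Bayes' theorem:
P(F1) = 2/5, P(D|F1) = 1/100
P(F2) = 3/5, P(D|F2) = 1/50
P(D) = P(D|F1)P(F1) + P(D|F2)P(F2)
     = \frac{2}{125}
P(F1|D) = P(D|F1)P(F1) / P(D)
= \frac{1}{4}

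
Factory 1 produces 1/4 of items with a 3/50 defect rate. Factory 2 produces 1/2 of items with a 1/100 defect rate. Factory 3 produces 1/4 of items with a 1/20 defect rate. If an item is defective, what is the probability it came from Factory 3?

Using Bayes' theorem:
P(F1) = 1/4, P(D|F1) = 3/50
P(F2) = 1/2, P(D|F2) = 1/100
P(F3) = 1/4, P(D|F3) = 1/20
P(D) = P(D|F1)P(F1) + P(D|F2)P(F2) + P(D|F3)P(F3)
     = \frac{13}{400}
P(F3|D) = P(D|F3)P(F3) / P(D)
= \frac{5}{13}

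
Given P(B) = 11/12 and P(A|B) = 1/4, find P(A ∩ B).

By definition, P(A|B) = P(A ∩ B) / P(B)
So P(A ∩ B) = P(A|B) × P(B)
= 1/4 × 11/12
= 11/48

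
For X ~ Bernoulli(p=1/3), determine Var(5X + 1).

For X ~ Bernoulli(p=1/3):
Var(X) = \frac{2}{9}
Var(5X + 1) = (5)² × Var(X) = 25 × \frac{2}{9} = \frac{50}{9}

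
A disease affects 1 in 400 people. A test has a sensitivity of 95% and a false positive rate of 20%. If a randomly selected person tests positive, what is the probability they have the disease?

Let D = the rare event, + = positive/flagged.
P(D) = 1/400
P(+|D) = 95/100 = 19/20
P(+|D') = 20/100 = 1/5
P(+) = P(+|D)P(D) + P(+|D')P(D')
     = \frac{19}{20} × \frac{1}{400} + \frac{1}{5} × \frac{399}{400}
     = \frac{323}{1600}
P(D|+) = P(+|D)P(D)/P(+) = \frac{1}{85}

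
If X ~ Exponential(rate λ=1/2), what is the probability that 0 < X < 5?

P(0 < X < 5) = ∫_{0}^{5} f(x) dx
where f(x) = \frac{e^{- \frac{x}{2}}}{2}
= 1 - e^{- \frac{5}{2}}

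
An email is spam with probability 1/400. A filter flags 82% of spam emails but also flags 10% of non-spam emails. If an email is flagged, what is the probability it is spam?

Let D = the rare event, + = positive/flagged.
P(D) = 1/400
P(+|D) = 82/100 = 41/50
P(+|D') = 10/100 = 1/10
P(+) = P(+|D)P(D) + P(+|D')P(D')
     = \frac{41}{50} × \frac{1}{400} + \frac{1}{10} × \frac{399}{400}
     = \frac{509}{5000}
P(D|+) = P(+|D)P(D)/P(+) = \frac{41}{2036}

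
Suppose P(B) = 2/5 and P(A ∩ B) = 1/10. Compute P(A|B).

P(A|B) = P(A ∩ B) / P(B)
= (1/10) / (2/5)
= 1/4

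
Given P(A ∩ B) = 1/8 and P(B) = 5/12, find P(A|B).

P(A|B) = P(A ∩ B) / P(B)
= (1/8) / (5/12)
= 3/10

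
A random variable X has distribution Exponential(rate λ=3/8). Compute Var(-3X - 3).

For X ~ Exponential(rate λ=3/8):
Var(X) = \frac{64}{9}
Var(-3X - 3) = (-3)² × Var(X) = 9 × \frac{64}{9} = 64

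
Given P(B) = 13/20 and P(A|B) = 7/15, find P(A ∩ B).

By definition, P(A|B) = P(A ∩ B) / P(B)
So P(A ∩ B) = P(A|B) × P(B)
= 7/15 × 13/20
= 91/300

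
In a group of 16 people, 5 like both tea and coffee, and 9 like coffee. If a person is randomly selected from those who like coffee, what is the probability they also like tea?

P(A ∩ B) = 5/16
P(B) = 9/16
P(A|B) = P(A ∩ B) / P(B) = (5/16) / (9/16) = 5/9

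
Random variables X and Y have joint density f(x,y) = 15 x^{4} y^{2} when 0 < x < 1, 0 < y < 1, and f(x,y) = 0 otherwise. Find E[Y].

E[Y] = ∫_0^1 ∫_0^1 y × f(x,y) dx dy
= \frac{3}{4}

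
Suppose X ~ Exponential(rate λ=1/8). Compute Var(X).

For X ~ Exponential(rate λ=1/8):
Var(X) = 64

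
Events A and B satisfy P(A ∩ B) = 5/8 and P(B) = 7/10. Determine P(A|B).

P(A|B) = P(A ∩ B) / P(B)
= (5/8) / (7/10)
= 25/28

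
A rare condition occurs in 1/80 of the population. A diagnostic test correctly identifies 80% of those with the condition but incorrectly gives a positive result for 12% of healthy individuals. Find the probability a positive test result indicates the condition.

Let D = the rare event, + = positive/flagged.
P(D) = 1/80
P(+|D) = 80/100 = 4/5
P(+|D') = 12/100 = 3/25
P(+) = P(+|D)P(D) + P(+|D')P(D')
     = \frac{4}{5} × \frac{1}{80} + \frac{3}{25} × \frac{79}{80}
     = \frac{257}{2000}
P(D|+) = P(+|D)P(D)/P(+) = \frac{20}{257}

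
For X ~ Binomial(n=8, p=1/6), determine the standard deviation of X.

For X ~ Binomial(n=8, p=1/6):
Var(X) = \frac{10}{9}
SD(X) = √(Var(X)) = √(\frac{10}{9}) = \frac{\sqrt{10}}{3}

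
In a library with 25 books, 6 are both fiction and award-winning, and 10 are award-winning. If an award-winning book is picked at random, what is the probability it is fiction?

P(A ∩ B) = 6/25
P(B) = 10/25 = 2/5
P(A|B) = P(A ∩ B) / P(B) = (6/25) / (2/5) = 3/5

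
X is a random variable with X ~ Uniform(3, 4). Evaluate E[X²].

Using the identity E[X²] = Var(X) + (E[X])²:
E[X] = \frac{7}{2}
Var(X) = \frac{1}{12}
E[X²] = \frac{1}{12} + (\frac{7}{2})²
= \frac{37}{3}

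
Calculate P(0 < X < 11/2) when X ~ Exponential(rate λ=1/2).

P(0 < X < 11/2) = ∫_{0}^{11/2} f(x) dx
where f(x) = \frac{e^{- \frac{x}{2}}}{2}
= 1 - e^{- \frac{11}{4}}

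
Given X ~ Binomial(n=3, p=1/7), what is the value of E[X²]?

Using the identity E[X²] = Var(X) + (E[X])²:
E[X] = \frac{3}{7}
Var(X) = \frac{18}{49}
E[X²] = \frac{18}{49} + (\frac{3}{7})²
= \frac{27}{49}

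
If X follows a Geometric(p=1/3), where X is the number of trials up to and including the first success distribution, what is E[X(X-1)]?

E[X(X-1)] = E[X² - X] = E[X²] - E[X]
E[X] = 3
E[X²] = Var(X) + (E[X])² = 6 + (3)² = 15
E[X(X-1)] = 15 - 3 = 12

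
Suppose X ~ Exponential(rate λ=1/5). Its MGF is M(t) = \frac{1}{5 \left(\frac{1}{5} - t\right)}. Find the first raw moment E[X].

To find E[X], compute M^(1)(0):
M^(1)(t) = \frac{1}{5 \left(\frac{1}{5} - t\right)^{2}}
M^(1)(0) = 5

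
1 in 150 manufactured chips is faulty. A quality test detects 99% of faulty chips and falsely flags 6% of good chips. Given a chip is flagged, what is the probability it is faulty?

Let D = the rare event, + = positive/flagged.
P(D) = 1/150
P(+|D) = 99/100
P(+|D') = 6/100 = 3/50
P(+) = P(+|D)P(D) + P(+|D')P(D')
     = \frac{99}{100} × \frac{1}{150} + \frac{3}{50} × \frac{149}{150}
     = \frac{331}{5000}
P(D|+) = P(+|D)P(D)/P(+) = \frac{33}{331}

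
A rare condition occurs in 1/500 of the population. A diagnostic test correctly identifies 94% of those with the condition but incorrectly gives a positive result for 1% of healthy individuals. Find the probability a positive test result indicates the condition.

Let D = the rare event, + = positive/flagged.
P(D) = 1/500
P(+|D) = 94/100 = 47/50
P(+|D') = 1/100
P(+) = P(+|D)P(D) + P(+|D')P(D')
     = \frac{47}{50} × \frac{1}{500} + \frac{1}{100} × \frac{499}{500}
     = \frac{593}{50000}
P(D|+) = P(+|D)P(D)/P(+) = \frac{94}{593}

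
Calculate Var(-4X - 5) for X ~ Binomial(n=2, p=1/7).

For X ~ Binomial(n=2, p=1/7):
Var(X) = \frac{12}{49}
Var(-4X - 5) = (-4)² × Var(X) = 16 × \frac{12}{49} = \frac{192}{49}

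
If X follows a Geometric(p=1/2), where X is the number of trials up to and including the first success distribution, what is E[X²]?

Using the identity E[X²] = Var(X) + (E[X])²:
E[X] = 2
Var(X) = 2
E[X²] = 2 + (2)²
= 6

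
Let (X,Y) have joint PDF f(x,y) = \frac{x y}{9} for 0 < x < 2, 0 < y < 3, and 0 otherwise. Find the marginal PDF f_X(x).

f_X(x) = ∫_0^3 f(x,y) dy
= ∫_0^3 \frac{x y}{9} dy
= \frac{x}{2} for 0 < x < 2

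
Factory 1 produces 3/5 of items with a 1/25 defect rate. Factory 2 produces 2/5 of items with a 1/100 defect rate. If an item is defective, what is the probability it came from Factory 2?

Using Bayes' theorem:
P(F1) = 3/5, P(D|F1) = 1/25
P(F2) = 2/5, P(D|F2) = 1/100
P(D) = P(D|F1)P(F1) + P(D|F2)P(F2)
     = \frac{7}{250}
P(F2|D) = P(D|F2)P(F2) / P(D)
= \frac{1}{7}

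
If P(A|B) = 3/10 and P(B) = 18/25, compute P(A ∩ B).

By definition, P(A|B) = P(A ∩ B) / P(B)
So P(A ∩ B) = P(A|B) × P(B)
= 3/10 × 18/25
= 27/125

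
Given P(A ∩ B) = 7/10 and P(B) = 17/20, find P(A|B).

P(A|B) = P(A ∩ B) / P(B)
= (7/10) / (17/20)
= 14/17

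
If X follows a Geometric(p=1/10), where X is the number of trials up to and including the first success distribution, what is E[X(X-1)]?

E[X(X-1)] = E[X² - X] = E[X²] - E[X]
E[X] = 10
E[X²] = Var(X) + (E[X])² = 90 + (10)² = 190
E[X(X-1)] = 190 - 10 = 180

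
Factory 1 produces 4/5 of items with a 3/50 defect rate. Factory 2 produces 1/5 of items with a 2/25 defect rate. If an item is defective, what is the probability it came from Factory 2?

Using Bayes' theorem:
P(F1) = 4/5, P(D|F1) = 3/50
P(F2) = 1/5, P(D|F2) = 2/25
P(D) = P(D|F1)P(F1) + P(D|F2)P(F2)
     = \frac{8}{125}
P(F2|D) = P(D|F2)P(F2) / P(D)
= \frac{1}{4}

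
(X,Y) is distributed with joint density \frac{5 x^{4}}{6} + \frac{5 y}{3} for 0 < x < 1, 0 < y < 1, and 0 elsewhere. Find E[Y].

E[Y] = ∫_0^1 ∫_0^1 y × f(x,y) dx dy
= \frac{23}{36}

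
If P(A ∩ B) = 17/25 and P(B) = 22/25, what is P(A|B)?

P(A|B) = P(A ∩ B) / P(B)
= (17/25) / (22/25)
= 17/22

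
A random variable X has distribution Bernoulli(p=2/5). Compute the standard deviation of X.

For X ~ Bernoulli(p=2/5):
Var(X) = \frac{6}{25}
SD(X) = √(Var(X)) = √(\frac{6}{25}) = \frac{\sqrt{6}}{5}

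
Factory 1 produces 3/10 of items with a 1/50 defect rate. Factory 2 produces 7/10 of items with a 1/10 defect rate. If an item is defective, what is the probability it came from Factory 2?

Using Bayes' theorem:
P(F1) = 3/10, P(D|F1) = 1/50
P(F2) = 7/10, P(D|F2) = 1/10
P(D) = P(D|F1)P(F1) + P(D|F2)P(F2)
     = \frac{19}{250}
P(F2|D) = P(D|F2)P(F2) / P(D)
= \frac{35}{38}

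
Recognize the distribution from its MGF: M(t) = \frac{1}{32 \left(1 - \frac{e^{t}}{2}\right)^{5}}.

The MGF M(t) = \frac{1}{32 \left(1 - \frac{e^{t}}{2}\right)^{5}} is the standard form for the NegativeBinomial distribution.
Comparing with the known MGF formula identifies: NegBin(r=5, p=1/2), X = failures before r-th success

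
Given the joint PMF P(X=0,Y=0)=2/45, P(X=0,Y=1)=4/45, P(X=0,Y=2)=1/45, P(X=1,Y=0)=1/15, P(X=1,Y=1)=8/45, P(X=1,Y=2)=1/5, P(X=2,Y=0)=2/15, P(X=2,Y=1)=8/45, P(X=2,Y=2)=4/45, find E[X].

First find marginal of X:
P(X=0) = 7/45
P(X=1) = 4/9
P(X=2) = 2/5
E[X] = 0 × 7/45 + 1 × 4/9 + 2 × 2/5 = 56/45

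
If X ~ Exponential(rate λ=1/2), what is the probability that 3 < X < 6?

P(3 < X < 6) = ∫_{3}^{6} f(x) dx
where f(x) = \frac{e^{- \frac{x}{2}}}{2}
= - \frac{1}{e^{3}} + e^{- \frac{3}{2}}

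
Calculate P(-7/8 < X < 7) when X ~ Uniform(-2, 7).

P(-7/8 < X < 7) = ∫_{-7/8}^{7} f(x) dx
where f(x) = \frac{1}{9}
= \frac{7}{8}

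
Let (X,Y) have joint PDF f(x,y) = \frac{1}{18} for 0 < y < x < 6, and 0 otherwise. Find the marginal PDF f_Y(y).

f_Y(y) = ∫_y^6 \frac{1}{18} dx = \frac{1}{3} - \frac{y}{18}
for 0 < y < 6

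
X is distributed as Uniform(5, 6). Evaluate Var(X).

For X ~ Uniform(5, 6):
Var(X) = \frac{1}{12}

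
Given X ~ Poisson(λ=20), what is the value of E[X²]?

Using the identity E[X²] = Var(X) + (E[X])²:
E[X] = 20
Var(X) = 20
E[X²] = 20 + (20)²
= 420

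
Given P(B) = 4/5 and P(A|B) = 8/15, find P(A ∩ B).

By definition, P(A|B) = P(A ∩ B) / P(B)
So P(A ∩ B) = P(A|B) × P(B)
= 8/15 × 4/5
= 32/75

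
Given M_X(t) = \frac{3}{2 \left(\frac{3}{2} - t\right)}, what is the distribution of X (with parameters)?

The MGF M(t) = \frac{3}{2 \left(\frac{3}{2} - t\right)} is the standard form for the Exponential distribution.
Comparing with the known MGF formula identifies: Exponential(rate λ=3/2)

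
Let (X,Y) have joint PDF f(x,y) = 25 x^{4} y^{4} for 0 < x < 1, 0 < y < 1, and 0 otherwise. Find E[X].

E[X] = ∫_0^1 ∫_0^1 x × f(x,y) dy dx
= ∫_0^1 ∫_0^1 x × (25 x^{4} y^{4}) dy dx
= \frac{5}{6}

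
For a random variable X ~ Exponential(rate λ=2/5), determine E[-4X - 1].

For X ~ Exponential(rate λ=2/5):
E[X] = \frac{5}{2}
E[-4X - 1] = -4 × E[X] - 1 = -11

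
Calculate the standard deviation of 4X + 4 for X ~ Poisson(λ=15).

For X ~ Poisson(λ=15):
Var(X) = 15
SD(X) = √(Var(X)) = √(15) = \sqrt{15}
SD(4X + 4) = |4| × SD(X) = 4 × \sqrt{15} = 4 \sqrt{15}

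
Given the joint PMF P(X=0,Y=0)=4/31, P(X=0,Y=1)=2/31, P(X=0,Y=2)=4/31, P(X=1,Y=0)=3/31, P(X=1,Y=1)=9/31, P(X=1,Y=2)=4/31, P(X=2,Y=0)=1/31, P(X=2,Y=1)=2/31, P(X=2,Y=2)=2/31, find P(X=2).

P(X=2) = P(X=2,Y=0) + P(X=2,Y=1) + P(X=2,Y=2)
= 1/31 + 2/31 + 2/31
= 5/31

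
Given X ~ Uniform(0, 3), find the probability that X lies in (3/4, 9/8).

P(3/4 < X < 9/8) = ∫_{3/4}^{9/8} f(x) dx
where f(x) = \frac{1}{3}
= \frac{1}{8}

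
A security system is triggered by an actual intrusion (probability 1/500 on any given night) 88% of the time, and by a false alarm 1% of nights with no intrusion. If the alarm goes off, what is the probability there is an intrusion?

Let D = the rare event, + = positive/flagged.
P(D) = 1/500
P(+|D) = 88/100 = 22/25
P(+|D') = 1/100
P(+) = P(+|D)P(D) + P(+|D')P(D')
     = \frac{22}{25} × \frac{1}{500} + \frac{1}{100} × \frac{499}{500}
     = \frac{587}{50000}
P(D|+) = P(+|D)P(D)/P(+) = \frac{88}{587}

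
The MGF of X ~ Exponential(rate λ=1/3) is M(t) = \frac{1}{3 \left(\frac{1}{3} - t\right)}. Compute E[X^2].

To find E[X^2], compute M^(2)(0):
M^(1)(t) = \frac{1}{3 \left(\frac{1}{3} - t\right)^{2}}
M^(2)(t) = \frac{2}{3 \left(\frac{1}{3} - t\right)^{3}}
M^(2)(0) = 18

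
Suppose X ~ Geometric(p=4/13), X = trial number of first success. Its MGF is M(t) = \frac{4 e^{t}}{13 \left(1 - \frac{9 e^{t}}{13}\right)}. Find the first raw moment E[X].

To find E[X], compute M^(1)(0):
M^(1)(t) = \frac{4 e^{t}}{13 \left(1 - \frac{9 e^{t}}{13}\right)} + \frac{36 e^{2 t}}{169 \left(1 - \frac{9 e^{t}}{13}\right)^{2}}
M^(1)(0) = \frac{13}{4}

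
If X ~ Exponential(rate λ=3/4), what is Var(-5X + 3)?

For X ~ Exponential(rate λ=3/4):
Var(X) = \frac{16}{9}
Var(-5X + 3) = (-5)² × Var(X) = 25 × \frac{16}{9} = \frac{400}{9}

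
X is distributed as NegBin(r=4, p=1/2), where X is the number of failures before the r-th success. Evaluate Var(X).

For X ~ NegBin(r=4, p=1/2), where X is the number of failures before the r-th success:
Var(X) = 8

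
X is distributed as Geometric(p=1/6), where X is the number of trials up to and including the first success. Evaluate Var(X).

For X ~ Geometric(p=1/6), where X is the number of trials up to and including the first success:
Var(X) = 30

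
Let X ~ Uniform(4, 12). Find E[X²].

Using the identity E[X²] = Var(X) + (E[X])²:
E[X] = 8
Var(X) = \frac{16}{3}
E[X²] = \frac{16}{3} + (8)²
= \frac{208}{3}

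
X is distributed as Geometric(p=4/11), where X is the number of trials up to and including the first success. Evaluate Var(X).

For X ~ Geometric(p=4/11), where X is the number of trials up to and including the first success:
Var(X) = \frac{77}{16}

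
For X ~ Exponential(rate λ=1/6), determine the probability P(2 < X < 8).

P(2 < X < 8) = ∫_{2}^{8} f(x) dx
where f(x) = \frac{e^{- \frac{x}{6}}}{6}
= - \frac{1 - e}{e^{\frac{4}{3}}}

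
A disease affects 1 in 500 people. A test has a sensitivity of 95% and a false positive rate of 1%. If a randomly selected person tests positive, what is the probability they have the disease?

Let D = the rare event, + = positive/flagged.
P(D) = 1/500
P(+|D) = 95/100 = 19/20
P(+|D') = 1/100
P(+) = P(+|D)P(D) + P(+|D')P(D')
     = \frac{19}{20} × \frac{1}{500} + \frac{1}{100} × \frac{499}{500}
     = \frac{297}{25000}
P(D|+) = P(+|D)P(D)/P(+) = \frac{95}{594}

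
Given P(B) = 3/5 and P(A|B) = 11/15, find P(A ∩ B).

By definition, P(A|B) = P(A ∩ B) / P(B)
So P(A ∩ B) = P(A|B) × P(B)
= 11/15 × 3/5
= 11/25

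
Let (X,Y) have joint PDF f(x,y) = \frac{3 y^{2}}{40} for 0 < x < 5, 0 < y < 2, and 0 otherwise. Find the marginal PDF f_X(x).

f_X(x) = ∫_0^2 f(x,y) dy
= ∫_0^2 \frac{3 y^{2}}{40} dy
= \frac{1}{5} for 0 < x < 5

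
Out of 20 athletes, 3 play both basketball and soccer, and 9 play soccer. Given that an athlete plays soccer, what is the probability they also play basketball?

P(A ∩ B) = 3/20
P(B) = 9/20
P(A|B) = P(A ∩ B) / P(B) = (3/20) / (9/20) = 1/3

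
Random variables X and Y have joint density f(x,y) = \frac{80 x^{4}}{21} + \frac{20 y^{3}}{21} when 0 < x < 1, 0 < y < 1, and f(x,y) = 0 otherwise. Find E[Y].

E[Y] = ∫_0^1 ∫_0^1 y × f(x,y) dx dy
= \frac{4}{7}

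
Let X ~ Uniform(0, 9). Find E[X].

For X ~ Uniform(0, 9), the expected value is:
E[X] = \frac{9}{2}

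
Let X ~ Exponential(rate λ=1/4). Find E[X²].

Using the identity E[X²] = Var(X) + (E[X])²:
E[X] = 4
Var(X) = 16
E[X²] = 16 + (4)²
= 32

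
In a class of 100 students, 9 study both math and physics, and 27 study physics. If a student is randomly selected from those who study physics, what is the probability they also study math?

P(A ∩ B) = 9/100
P(B) = 27/100
P(A|B) = P(A ∩ B) / P(B) = (9/100) / (27/100) = 1/3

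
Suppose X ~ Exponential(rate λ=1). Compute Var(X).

For X ~ Exponential(rate λ=1):
Var(X) = 1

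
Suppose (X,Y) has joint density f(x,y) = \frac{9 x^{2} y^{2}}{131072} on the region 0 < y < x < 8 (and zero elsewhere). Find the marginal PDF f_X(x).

f_X(x) = ∫_0^x \frac{9 x^{2} y^{2}}{131072} dy = \frac{3 x^{5}}{131072}
for 0 < x < 8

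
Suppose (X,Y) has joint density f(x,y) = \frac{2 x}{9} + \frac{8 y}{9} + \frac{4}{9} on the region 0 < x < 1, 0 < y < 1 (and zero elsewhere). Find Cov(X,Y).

E[XY] = ∫∫ xy × f(x,y) dx dy = \frac{8}{27}
E[X] = \frac{14}{27}
E[Y] = \frac{31}{54}
Cov(X,Y) = E[XY] - E[X]E[Y] = - \frac{1}{729}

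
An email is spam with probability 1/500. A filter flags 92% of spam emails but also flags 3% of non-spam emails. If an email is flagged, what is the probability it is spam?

Let D = the rare event, + = positive/flagged.
P(D) = 1/500
P(+|D) = 92/100 = 23/25
P(+|D') = 3/100
P(+) = P(+|D)P(D) + P(+|D')P(D')
     = \frac{23}{25} × \frac{1}{500} + \frac{3}{100} × \frac{499}{500}
     = \frac{1589}{50000}
P(D|+) = P(+|D)P(D)/P(+) = \frac{92}{1589}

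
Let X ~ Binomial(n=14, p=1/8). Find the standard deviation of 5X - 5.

For X ~ Binomial(n=14, p=1/8):
Var(X) = \frac{49}{32}
SD(X) = √(Var(X)) = √(\frac{49}{32}) = \frac{7 \sqrt{2}}{8}
SD(5X - 5) = |5| × SD(X) = 5 × \frac{7 \sqrt{2}}{8} = \frac{35 \sqrt{2}}{8}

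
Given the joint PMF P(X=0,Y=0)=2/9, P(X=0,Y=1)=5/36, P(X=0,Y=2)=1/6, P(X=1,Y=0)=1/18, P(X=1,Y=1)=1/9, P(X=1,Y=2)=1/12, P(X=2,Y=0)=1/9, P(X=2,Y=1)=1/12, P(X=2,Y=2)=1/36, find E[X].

First find marginal of X:
P(X=0) = 19/36
P(X=1) = 1/4
P(X=2) = 2/9
E[X] = 0 × 19/36 + 1 × 1/4 + 2 × 2/9 = 25/36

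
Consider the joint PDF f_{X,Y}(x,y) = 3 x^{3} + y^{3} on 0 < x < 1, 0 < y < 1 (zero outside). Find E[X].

E[X] = ∫_0^1 ∫_0^1 x × f(x,y) dy dx
= ∫_0^1 ∫_0^1 x × (3 x^{3} + y^{3}) dy dx
= \frac{29}{40}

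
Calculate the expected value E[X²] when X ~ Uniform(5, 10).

Using the identity E[X²] = Var(X) + (E[X])²:
E[X] = \frac{15}{2}
Var(X) = \frac{25}{12}
E[X²] = \frac{25}{12} + (\frac{15}{2})²
= \frac{175}{3}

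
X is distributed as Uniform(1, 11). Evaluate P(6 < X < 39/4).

P(6 < X < 39/4) = ∫_{6}^{39/4} f(x) dx
where f(x) = \frac{1}{10}
= \frac{3}{8}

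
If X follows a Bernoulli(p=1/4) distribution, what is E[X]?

For X ~ Bernoulli(p=1/4), the expected value is:
E[X] = \frac{1}{4}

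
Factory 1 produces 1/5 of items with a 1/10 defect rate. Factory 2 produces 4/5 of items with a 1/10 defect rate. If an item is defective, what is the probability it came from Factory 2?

Using Bayes' theorem:
P(F1) = 1/5, P(D|F1) = 1/10
P(F2) = 4/5, P(D|F2) = 1/10
P(D) = P(D|F1)P(F1) + P(D|F2)P(F2)
     = \frac{1}{10}
P(F2|D) = P(D|F2)P(F2) / P(D)
= \frac{4}{5}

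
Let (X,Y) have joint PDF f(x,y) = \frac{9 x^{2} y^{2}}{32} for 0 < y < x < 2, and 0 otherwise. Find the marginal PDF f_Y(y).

f_Y(y) = ∫_y^2 \frac{9 x^{2} y^{2}}{32} dx = \frac{3 y^{2} \left(8 - y^{3}\right)}{32}
for 0 < y < 2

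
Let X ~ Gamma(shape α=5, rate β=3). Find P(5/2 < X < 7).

P(5/2 < X < 7) = ∫_{5/2}^{7} f(x) dx
where f(x) = \frac{81 x^{4} e^{- 3 x}}{8}
= - \frac{79115}{8 e^{21}} + \frac{30563}{128 e^{\frac{15}{2}}}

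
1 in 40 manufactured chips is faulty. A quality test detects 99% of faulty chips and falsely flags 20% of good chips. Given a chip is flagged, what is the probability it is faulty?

Let D = the rare event, + = positive/flagged.
P(D) = 1/40
P(+|D) = 99/100
P(+|D') = 20/100 = 1/5
P(+) = P(+|D)P(D) + P(+|D')P(D')
     = \frac{99}{100} × \frac{1}{40} + \frac{1}{5} × \frac{39}{40}
     = \frac{879}{4000}
P(D|+) = P(+|D)P(D)/P(+) = \frac{33}{293}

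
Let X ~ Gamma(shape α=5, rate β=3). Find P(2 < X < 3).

P(2 < X < 3) = ∫_{2}^{3} f(x) dx
where f(x) = \frac{81 x^{4} e^{- 3 x}}{8}
= \frac{-3563 + 920 e^{3}}{8 e^{9}}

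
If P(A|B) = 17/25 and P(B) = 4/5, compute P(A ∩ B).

By definition, P(A|B) = P(A ∩ B) / P(B)
So P(A ∩ B) = P(A|B) × P(B)
= 17/25 × 4/5
= 68/125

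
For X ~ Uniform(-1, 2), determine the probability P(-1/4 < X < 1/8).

P(-1/4 < X < 1/8) = ∫_{-1/4}^{1/8} f(x) dx
where f(x) = \frac{1}{3}
= \frac{1}{8}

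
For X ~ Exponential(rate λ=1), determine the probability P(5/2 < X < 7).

P(5/2 < X < 7) = ∫_{5/2}^{7} f(x) dx
where f(x) = e^{- x}
= - \frac{1}{e^{7}} + e^{- \frac{5}{2}}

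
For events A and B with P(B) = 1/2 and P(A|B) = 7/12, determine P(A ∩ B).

By definition, P(A|B) = P(A ∩ B) / P(B)
So P(A ∩ B) = P(A|B) × P(B)
= 7/12 × 1/2
= 7/24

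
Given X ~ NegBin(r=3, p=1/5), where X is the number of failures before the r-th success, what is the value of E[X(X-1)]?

E[X(X-1)] = E[X² - X] = E[X²] - E[X]
E[X] = 12
E[X²] = Var(X) + (E[X])² = 60 + (12)² = 204
E[X(X-1)] = 204 - 12 = 192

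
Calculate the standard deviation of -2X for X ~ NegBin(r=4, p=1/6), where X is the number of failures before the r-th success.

For X ~ NegBin(r=4, p=1/6), where X is the number of failures before the r-th success:
Var(X) = 120
SD(X) = √(Var(X)) = √(120) = 2 \sqrt{30}
SD(-2X) = |-2| × SD(X) = 2 × 2 \sqrt{30} = 4 \sqrt{30}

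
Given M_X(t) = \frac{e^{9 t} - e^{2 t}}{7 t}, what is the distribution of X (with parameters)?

The MGF M(t) = \frac{e^{9 t} - e^{2 t}}{7 t} is the standard form for the Uniform distribution.
Comparing with the known MGF formula identifies: Uniform(2, 9)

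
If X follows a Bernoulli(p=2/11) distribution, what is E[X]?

For X ~ Bernoulli(p=2/11), the expected value is:
E[X] = \frac{2}{11}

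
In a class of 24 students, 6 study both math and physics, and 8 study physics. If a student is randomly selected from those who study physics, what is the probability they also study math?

P(A ∩ B) = 6/24 = 1/4
P(B) = 8/24 = 1/3
P(A|B) = P(A ∩ B) / P(B) = (1/4) / (1/3) = 3/4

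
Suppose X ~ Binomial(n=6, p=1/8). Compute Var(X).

For X ~ Binomial(n=6, p=1/8):
Var(X) = \frac{21}{32}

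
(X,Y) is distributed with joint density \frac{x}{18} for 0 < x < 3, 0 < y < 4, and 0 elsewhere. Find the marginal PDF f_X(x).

f_X(x) = ∫_0^4 f(x,y) dy
= ∫_0^4 \frac{x}{18} dy
= \frac{2 x}{9} for 0 < x < 3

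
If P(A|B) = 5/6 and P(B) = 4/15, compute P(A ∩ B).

By definition, P(A|B) = P(A ∩ B) / P(B)
So P(A ∩ B) = P(A|B) × P(B)
= 5/6 × 4/15
= 2/9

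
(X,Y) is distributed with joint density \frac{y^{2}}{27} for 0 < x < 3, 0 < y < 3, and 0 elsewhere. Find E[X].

f_X(x) = ∫_0^3 \frac{y^{2}}{27} dy = \frac{1}{3}
E[X] = ∫_0^3 x × (\frac{1}{3}) dx = \frac{3}{2}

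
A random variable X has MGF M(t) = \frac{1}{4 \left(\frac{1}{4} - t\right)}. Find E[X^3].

To find E[X^3], compute M^(3)(0):
M^(1)(t) = \frac{1}{4 \left(\frac{1}{4} - t\right)^{2}}
M^(2)(t) = \frac{1}{2 \left(\frac{1}{4} - t\right)^{3}}
M^(3)(t) = \frac{3}{2 \left(\frac{1}{4} - t\right)^{4}}
M^(3)(0) = 384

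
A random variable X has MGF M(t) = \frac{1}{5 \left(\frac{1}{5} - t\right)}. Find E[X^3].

To find E[X^3], compute M^(3)(0):
M^(1)(t) = \frac{1}{5 \left(\frac{1}{5} - t\right)^{2}}
M^(2)(t) = \frac{2}{5 \left(\frac{1}{5} - t\right)^{3}}
M^(3)(t) = \frac{6}{5 \left(\frac{1}{5} - t\right)^{4}}
M^(3)(0) = 750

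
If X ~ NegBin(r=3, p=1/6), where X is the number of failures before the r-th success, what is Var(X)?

For X ~ NegBin(r=3, p=1/6), where X is the number of failures before the r-th success:
Var(X) = 90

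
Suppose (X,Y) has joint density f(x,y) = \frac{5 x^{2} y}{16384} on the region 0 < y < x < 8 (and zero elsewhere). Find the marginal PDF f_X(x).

f_X(x) = ∫_0^x \frac{5 x^{2} y}{16384} dy = \frac{5 x^{4}}{32768}
for 0 < x < 8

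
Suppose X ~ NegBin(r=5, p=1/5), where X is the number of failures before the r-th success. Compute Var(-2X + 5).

For X ~ NegBin(r=5, p=1/5), where X is the number of failures before the r-th success:
Var(X) = 100
Var(-2X + 5) = (-2)² × Var(X) = 4 × 100 = 400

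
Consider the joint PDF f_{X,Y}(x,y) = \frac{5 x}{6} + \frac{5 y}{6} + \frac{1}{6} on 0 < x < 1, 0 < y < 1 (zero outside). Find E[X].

E[X] = ∫_0^1 ∫_0^1 x × f(x,y) dy dx
= ∫_0^1 ∫_0^1 x × (\frac{5 x}{6} + \frac{5 y}{6} + \frac{1}{6}) dy dx
= \frac{41}{72}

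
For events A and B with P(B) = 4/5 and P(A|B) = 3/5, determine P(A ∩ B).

By definition, P(A|B) = P(A ∩ B) / P(B)
So P(A ∩ B) = P(A|B) × P(B)
= 3/5 × 4/5
= 12/25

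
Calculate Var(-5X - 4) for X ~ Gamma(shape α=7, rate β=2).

For X ~ Gamma(shape α=7, rate β=2):
Var(X) = \frac{7}{4}
Var(-5X - 4) = (-5)² × Var(X) = 25 × \frac{7}{4} = \frac{175}{4}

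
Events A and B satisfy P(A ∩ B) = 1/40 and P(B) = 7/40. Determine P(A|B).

P(A|B) = P(A ∩ B) / P(B)
= (1/40) / (7/40)
= 1/7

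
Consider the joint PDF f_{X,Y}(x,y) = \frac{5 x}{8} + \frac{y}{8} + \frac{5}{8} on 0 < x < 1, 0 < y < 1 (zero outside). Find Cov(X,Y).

E[XY] = ∫∫ xy × f(x,y) dx dy = \frac{9}{32}
E[X] = \frac{53}{96}
E[Y] = \frac{49}{96}
Cov(X,Y) = E[XY] - E[X]E[Y] = - \frac{5}{9216}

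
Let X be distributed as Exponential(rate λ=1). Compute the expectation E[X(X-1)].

E[X(X-1)] = E[X² - X] = E[X²] - E[X]
E[X] = 1
E[X²] = Var(X) + (E[X])² = 1 + (1)² = 2
E[X(X-1)] = 2 - 1 = 1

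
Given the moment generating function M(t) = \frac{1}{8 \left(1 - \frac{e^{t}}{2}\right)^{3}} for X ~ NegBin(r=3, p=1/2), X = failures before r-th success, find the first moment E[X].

To find E[X], compute M^(1)(0):
M^(1)(t) = \frac{3 e^{t}}{16 \left(1 - \frac{e^{t}}{2}\right)^{4}}
M^(1)(0) = 3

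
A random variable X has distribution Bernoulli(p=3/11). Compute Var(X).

For X ~ Bernoulli(p=3/11):
Var(X) = \frac{24}{121}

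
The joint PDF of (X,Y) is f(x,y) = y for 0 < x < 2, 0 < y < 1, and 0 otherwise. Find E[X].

f_X(x) = ∫_0^1 y dy = \frac{1}{2}
E[X] = ∫_0^2 x × (\frac{1}{2}) dx = 1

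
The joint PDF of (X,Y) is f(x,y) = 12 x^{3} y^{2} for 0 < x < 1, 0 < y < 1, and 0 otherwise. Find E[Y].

E[Y] = ∫_0^1 ∫_0^1 y × f(x,y) dx dy
= \frac{3}{4}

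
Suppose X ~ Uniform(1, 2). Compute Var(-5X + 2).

For X ~ Uniform(1, 2):
Var(X) = \frac{1}{12}
Var(-5X + 2) = (-5)² × Var(X) = 25 × \frac{1}{12} = \frac{25}{12}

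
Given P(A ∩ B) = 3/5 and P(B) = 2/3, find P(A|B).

P(A|B) = P(A ∩ B) / P(B)
= (3/5) / (2/3)
= 9/10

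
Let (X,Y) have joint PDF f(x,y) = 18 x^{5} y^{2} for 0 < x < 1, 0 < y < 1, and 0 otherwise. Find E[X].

E[X] = ∫_0^1 ∫_0^1 x × f(x,y) dy dx
= ∫_0^1 ∫_0^1 x × (18 x^{5} y^{2}) dy dx
= \frac{6}{7}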